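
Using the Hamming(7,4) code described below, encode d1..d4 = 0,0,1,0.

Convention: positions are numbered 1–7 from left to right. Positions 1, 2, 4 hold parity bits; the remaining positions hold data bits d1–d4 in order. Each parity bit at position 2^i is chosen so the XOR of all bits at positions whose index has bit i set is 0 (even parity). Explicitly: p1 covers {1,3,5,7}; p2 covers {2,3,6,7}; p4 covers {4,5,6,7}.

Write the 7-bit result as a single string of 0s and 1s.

0101010

Place data at non-parity positions: p1 p2 0 p4 0 1 0
p1 (pos 1,3,5,7): XOR of data positions = 0⊕0⊕0 = 0
p2 (pos 2,3,6,7): XOR of data positions = 0⊕1⊕0 = 1
p4 (pos 4,5,6,7): XOR of data positions = 0⊕1⊕0 = 1
Codeword: 0101010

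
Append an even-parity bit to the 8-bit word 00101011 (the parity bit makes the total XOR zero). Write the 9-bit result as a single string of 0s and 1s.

001010110

XOR of the 8 data bits: 0⊕0⊕1⊕0⊕1⊕0⊕1⊕1 = 0
Parity bit = 0 (so all 9 bits XOR to 0).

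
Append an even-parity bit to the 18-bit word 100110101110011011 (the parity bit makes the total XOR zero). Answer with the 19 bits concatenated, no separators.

XOR of the 18 data bits: 1⊕0⊕0⊕1⊕1⊕0⊕1⊕0⊕1⊕1⊕1⊕0⊕0⊕1⊕1⊕0⊕1⊕1 = 1
Parity bit = 1 (so all 19 bits XOR to 0).

1001101011100110111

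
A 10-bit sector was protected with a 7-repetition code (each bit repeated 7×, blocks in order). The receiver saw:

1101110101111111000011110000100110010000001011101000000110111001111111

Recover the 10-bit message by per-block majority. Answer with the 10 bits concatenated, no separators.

1100001011

Block 1 (1101110): 5 ones → 1
Block 2 (1011111): 6 ones → 1
Block 3 (1100001): 3 ones → 0
Block 4 (1110000): 3 ones → 0
Block 5 (1001100): 3 ones → 0
Block 6 (1000000): 1 one → 0
Block 7 (1011101): 5 ones → 1
Block 8 (0000001): 1 one → 0
Block 9 (1011100): 4 ones → 1
Block 10 (1111111): 7 ones → 1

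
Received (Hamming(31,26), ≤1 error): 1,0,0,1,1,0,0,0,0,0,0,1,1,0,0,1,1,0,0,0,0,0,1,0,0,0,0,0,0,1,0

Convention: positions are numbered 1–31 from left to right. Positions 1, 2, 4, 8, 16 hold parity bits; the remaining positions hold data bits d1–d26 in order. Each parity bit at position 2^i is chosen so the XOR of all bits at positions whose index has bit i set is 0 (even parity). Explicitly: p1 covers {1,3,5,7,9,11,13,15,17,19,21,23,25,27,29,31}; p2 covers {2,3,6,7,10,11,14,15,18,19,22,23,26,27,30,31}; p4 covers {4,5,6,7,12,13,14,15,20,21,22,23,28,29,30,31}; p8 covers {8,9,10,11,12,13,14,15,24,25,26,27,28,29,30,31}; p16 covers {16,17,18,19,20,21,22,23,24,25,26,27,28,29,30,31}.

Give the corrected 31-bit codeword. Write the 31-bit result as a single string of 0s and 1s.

s1 (pos 1,3,5,7,9,11,13,15,17,19,21,23,25,27,29,31): 1⊕0⊕1⊕0⊕0⊕0⊕1⊕0⊕1⊕0⊕0⊕1⊕0⊕0⊕0⊕0 = 1
s2 (pos 2,3,6,7,10,11,14,15,18,19,22,23,26,27,30,31): 0⊕0⊕0⊕0⊕0⊕0⊕0⊕0⊕0⊕0⊕0⊕1⊕0⊕0⊕1⊕0 = 0
s4 (pos 4,5,6,7,12,13,14,15,20,21,22,23,28,29,30,31): 1⊕1⊕0⊕0⊕1⊕1⊕0⊕0⊕0⊕0⊕0⊕1⊕0⊕0⊕1⊕0 = 0
s8 (pos 8,9,10,11,12,13,14,15,24,25,26,27,28,29,30,31): 0⊕0⊕0⊕0⊕1⊕1⊕0⊕0⊕0⊕0⊕0⊕0⊕0⊕0⊕1⊕0 = 1
s16 (pos 16,17,18,19,20,21,22,23,24,25,26,27,28,29,30,31): 1⊕1⊕0⊕0⊕0⊕0⊕0⊕1⊕0⊕0⊕0⊕0⊕0⊕0⊕1⊕0 = 0
Syndrome s16…s1 = 01001 → error at position 9.
Flip position 9: 1001100000011001100000100000010 → 1001100010011001100000100000010

1001100010011001100000100000010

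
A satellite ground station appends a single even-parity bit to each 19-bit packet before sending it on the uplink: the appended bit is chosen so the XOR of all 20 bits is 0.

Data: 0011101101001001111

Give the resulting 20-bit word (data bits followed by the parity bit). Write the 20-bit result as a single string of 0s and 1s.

00111011010010011111

XOR of the 19 data bits: 0⊕0⊕1⊕1⊕1⊕0⊕1⊕1⊕0⊕1⊕0⊕0⊕1⊕0⊕0⊕1⊕1⊕1⊕1 = 1
Parity bit = 1 (so all 20 bits XOR to 0).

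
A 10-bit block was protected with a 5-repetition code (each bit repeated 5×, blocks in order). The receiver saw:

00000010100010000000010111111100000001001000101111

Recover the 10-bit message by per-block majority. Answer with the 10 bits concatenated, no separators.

0000110001

Block 1 (00000): 0 ones → 0
Block 2 (01010): 2 ones → 0
Block 3 (00100): 1 one → 0
Block 4 (00000): 0 ones → 0
Block 5 (01011): 3 ones → 1
Block 6 (11111): 5 ones → 1
Block 7 (00000): 0 ones → 0
Block 8 (00100): 1 one → 0
Block 9 (10001): 2 ones → 0
Block 10 (01111): 4 ones → 1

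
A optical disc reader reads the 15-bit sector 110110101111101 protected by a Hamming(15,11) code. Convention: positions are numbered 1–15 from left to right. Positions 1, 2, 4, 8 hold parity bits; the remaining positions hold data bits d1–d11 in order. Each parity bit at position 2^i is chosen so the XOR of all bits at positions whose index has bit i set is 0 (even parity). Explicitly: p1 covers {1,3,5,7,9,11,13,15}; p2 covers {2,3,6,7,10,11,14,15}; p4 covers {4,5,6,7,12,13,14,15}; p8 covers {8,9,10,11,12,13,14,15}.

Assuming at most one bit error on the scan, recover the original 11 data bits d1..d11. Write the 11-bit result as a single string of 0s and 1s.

11011111101

s1 (pos 1,3,5,7,9,11,13,15): 1⊕0⊕1⊕1⊕1⊕1⊕1⊕1 = 1
s2 (pos 2,3,6,7,10,11,14,15): 1⊕0⊕0⊕1⊕1⊕1⊕0⊕1 = 1
s4 (pos 4,5,6,7,12,13,14,15): 1⊕1⊕0⊕1⊕1⊕1⊕0⊕1 = 0
s8 (pos 8,9,10,11,12,13,14,15): 0⊕1⊕1⊕1⊕1⊕1⊕0⊕1 = 0
Syndrome s8…s1 = 0011 → error at position 3.
Flip position 3: 110110101111101 → 111110101111101
Read data bits from positions 3,5,6,7,9,10,11,12,13,14,15: 11011111101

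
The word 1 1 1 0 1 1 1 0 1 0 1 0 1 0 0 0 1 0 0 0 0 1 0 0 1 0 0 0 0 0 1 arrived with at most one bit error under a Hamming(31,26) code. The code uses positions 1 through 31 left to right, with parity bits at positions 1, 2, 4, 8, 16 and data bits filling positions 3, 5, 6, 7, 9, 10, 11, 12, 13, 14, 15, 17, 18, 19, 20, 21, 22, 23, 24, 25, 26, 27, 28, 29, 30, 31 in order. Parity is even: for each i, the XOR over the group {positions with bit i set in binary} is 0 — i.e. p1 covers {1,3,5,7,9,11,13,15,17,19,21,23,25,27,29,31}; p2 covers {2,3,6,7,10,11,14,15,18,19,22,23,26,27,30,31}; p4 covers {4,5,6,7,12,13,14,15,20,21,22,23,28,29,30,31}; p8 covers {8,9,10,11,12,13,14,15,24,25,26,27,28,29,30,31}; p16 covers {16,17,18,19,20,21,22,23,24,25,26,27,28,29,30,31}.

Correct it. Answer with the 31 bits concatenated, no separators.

s1 (pos 1,3,5,7,9,11,13,15,17,19,21,23,25,27,29,31): 1⊕1⊕1⊕1⊕1⊕1⊕1⊕0⊕1⊕0⊕0⊕0⊕1⊕0⊕0⊕1 = 0
s2 (pos 2,3,6,7,10,11,14,15,18,19,22,23,26,27,30,31): 1⊕1⊕1⊕1⊕0⊕1⊕0⊕0⊕0⊕0⊕1⊕0⊕0⊕0⊕0⊕1 = 1
s4 (pos 4,5,6,7,12,13,14,15,20,21,22,23,28,29,30,31): 0⊕1⊕1⊕1⊕0⊕1⊕0⊕0⊕0⊕0⊕1⊕0⊕0⊕0⊕0⊕1 = 0
s8 (pos 8,9,10,11,12,13,14,15,24,25,26,27,28,29,30,31): 0⊕1⊕0⊕1⊕0⊕1⊕0⊕0⊕0⊕1⊕0⊕0⊕0⊕0⊕0⊕1 = 1
s16 (pos 16,17,18,19,20,21,22,23,24,25,26,27,28,29,30,31): 0⊕1⊕0⊕0⊕0⊕0⊕1⊕0⊕0⊕1⊕0⊕0⊕0⊕0⊕0⊕1 = 0
Syndrome s16…s1 = 01010 → error at position 10.
Flip position 10: 1110111010101000100001001000001 → 1110111011101000100001001000001

1110111011101000100001001000001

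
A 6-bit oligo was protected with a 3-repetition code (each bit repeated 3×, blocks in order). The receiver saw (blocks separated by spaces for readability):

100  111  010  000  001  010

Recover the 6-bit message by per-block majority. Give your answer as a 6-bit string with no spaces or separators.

Block 1 (100): 1 one → 0
Block 2 (111): 3 ones → 1
Block 3 (010): 1 one → 0
Block 4 (000): 0 ones → 0
Block 5 (001): 1 one → 0
Block 6 (010): 1 one → 0

010000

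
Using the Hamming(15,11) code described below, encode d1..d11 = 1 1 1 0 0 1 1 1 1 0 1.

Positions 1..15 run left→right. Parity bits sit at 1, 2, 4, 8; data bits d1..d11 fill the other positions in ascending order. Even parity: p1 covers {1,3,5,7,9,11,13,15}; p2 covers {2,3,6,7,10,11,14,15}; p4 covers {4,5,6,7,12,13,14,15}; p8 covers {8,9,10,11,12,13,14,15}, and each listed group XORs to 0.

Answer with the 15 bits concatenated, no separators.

Place data at non-parity positions: p1 p2 1 p4 1 1 0 p8 0 1 1 1 1 0 1
p1 (pos 1,3,5,7,9,11,13,15): XOR of data positions = 1⊕1⊕0⊕0⊕1⊕1⊕1 = 1
p2 (pos 2,3,6,7,10,11,14,15): XOR of data positions = 1⊕1⊕0⊕1⊕1⊕0⊕1 = 1
p4 (pos 4,5,6,7,12,13,14,15): XOR of data positions = 1⊕1⊕0⊕1⊕1⊕0⊕1 = 1
p8 (pos 8,9,10,11,12,13,14,15): XOR of data positions = 0⊕1⊕1⊕1⊕1⊕0⊕1 = 1
Codeword: 111111010111101

111111010111101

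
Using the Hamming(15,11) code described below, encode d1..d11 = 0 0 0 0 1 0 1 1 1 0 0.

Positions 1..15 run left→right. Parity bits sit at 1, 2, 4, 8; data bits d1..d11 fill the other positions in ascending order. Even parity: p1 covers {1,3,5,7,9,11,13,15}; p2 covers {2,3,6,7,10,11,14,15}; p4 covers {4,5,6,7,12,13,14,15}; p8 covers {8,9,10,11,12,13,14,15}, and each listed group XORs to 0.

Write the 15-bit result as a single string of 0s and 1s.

110000001011100

Place data at non-parity positions: p1 p2 0 p4 0 0 0 p8 1 0 1 1 1 0 0
p1 (pos 1,3,5,7,9,11,13,15): XOR of data positions = 0⊕0⊕0⊕1⊕1⊕1⊕0 = 1
p2 (pos 2,3,6,7,10,11,14,15): XOR of data positions = 0⊕0⊕0⊕0⊕1⊕0⊕0 = 1
p4 (pos 4,5,6,7,12,13,14,15): XOR of data positions = 0⊕0⊕0⊕1⊕1⊕0⊕0 = 0
p8 (pos 8,9,10,11,12,13,14,15): XOR of data positions = 1⊕0⊕1⊕1⊕1⊕0⊕0 = 0
Codeword: 110000001011100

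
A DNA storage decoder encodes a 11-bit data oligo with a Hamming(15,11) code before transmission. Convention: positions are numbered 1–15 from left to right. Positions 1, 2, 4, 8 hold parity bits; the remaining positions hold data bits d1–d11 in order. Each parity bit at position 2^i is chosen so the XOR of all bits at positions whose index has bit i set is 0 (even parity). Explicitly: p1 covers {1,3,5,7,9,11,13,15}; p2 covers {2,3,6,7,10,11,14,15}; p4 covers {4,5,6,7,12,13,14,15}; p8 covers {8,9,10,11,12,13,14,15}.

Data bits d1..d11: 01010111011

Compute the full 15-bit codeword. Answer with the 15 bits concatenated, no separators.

Place data at non-parity positions: p1 p2 0 p4 1 0 1 p8 0 1 1 1 0 1 1
p1 (pos 1,3,5,7,9,11,13,15): XOR of data positions = 0⊕1⊕1⊕0⊕1⊕0⊕1 = 0
p2 (pos 2,3,6,7,10,11,14,15): XOR of data positions = 0⊕0⊕1⊕1⊕1⊕1⊕1 = 1
p4 (pos 4,5,6,7,12,13,14,15): XOR of data positions = 1⊕0⊕1⊕1⊕0⊕1⊕1 = 1
p8 (pos 8,9,10,11,12,13,14,15): XOR of data positions = 0⊕1⊕1⊕1⊕0⊕1⊕1 = 1
Codeword: 010110110111011

010110110111011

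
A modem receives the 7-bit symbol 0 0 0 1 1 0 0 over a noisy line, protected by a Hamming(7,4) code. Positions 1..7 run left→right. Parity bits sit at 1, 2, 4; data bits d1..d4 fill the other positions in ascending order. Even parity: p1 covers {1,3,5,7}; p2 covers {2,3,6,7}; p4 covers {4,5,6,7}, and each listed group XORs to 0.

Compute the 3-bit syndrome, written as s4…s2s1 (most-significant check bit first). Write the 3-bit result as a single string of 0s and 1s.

s1 (pos 1,3,5,7): 0⊕0⊕1⊕0 = 1
s2 (pos 2,3,6,7): 0⊕0⊕0⊕0 = 0
s4 (pos 4,5,6,7): 1⊕1⊕0⊕0 = 0
Syndrome s4…s1 = 001 → error at position 1.

001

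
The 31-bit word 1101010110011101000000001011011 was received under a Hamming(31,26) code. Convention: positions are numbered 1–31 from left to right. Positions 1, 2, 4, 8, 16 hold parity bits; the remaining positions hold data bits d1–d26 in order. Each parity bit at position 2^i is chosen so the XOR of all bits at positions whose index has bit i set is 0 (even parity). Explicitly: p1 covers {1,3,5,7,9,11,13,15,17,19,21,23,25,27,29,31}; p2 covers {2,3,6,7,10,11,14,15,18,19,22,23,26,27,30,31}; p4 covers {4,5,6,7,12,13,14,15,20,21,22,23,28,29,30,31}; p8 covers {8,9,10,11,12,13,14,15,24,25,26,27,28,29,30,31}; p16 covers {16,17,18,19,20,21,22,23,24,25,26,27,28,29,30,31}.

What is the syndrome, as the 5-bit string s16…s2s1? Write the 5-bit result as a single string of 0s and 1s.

s1 (pos 1,3,5,7,9,11,13,15,17,19,21,23,25,27,29,31): 1⊕0⊕0⊕0⊕1⊕0⊕1⊕0⊕0⊕0⊕0⊕0⊕1⊕1⊕0⊕1 = 0
s2 (pos 2,3,6,7,10,11,14,15,18,19,22,23,26,27,30,31): 1⊕0⊕1⊕0⊕0⊕0⊕1⊕0⊕0⊕0⊕0⊕0⊕0⊕1⊕1⊕1 = 0
s4 (pos 4,5,6,7,12,13,14,15,20,21,22,23,28,29,30,31): 1⊕0⊕1⊕0⊕1⊕1⊕1⊕0⊕0⊕0⊕0⊕0⊕1⊕0⊕1⊕1 = 0
s8 (pos 8,9,10,11,12,13,14,15,24,25,26,27,28,29,30,31): 1⊕1⊕0⊕0⊕1⊕1⊕1⊕0⊕0⊕1⊕0⊕1⊕1⊕0⊕1⊕1 = 0
s16 (pos 16,17,18,19,20,21,22,23,24,25,26,27,28,29,30,31): 1⊕0⊕0⊕0⊕0⊕0⊕0⊕0⊕0⊕1⊕0⊕1⊕1⊕0⊕1⊕1 = 0
Syndrome s16…s1 = 00000 → no error.

00000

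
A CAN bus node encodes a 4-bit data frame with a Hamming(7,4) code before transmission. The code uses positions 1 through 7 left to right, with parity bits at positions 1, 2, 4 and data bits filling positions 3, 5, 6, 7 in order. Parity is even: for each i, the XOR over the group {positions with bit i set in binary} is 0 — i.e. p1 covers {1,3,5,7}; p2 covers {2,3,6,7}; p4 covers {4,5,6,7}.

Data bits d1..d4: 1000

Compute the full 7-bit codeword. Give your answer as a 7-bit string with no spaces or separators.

1110000

Place data at non-parity positions: p1 p2 1 p4 0 0 0
p1 (pos 1,3,5,7): XOR of data positions = 1⊕0⊕0 = 1
p2 (pos 2,3,6,7): XOR of data positions = 1⊕0⊕0 = 1
p4 (pos 4,5,6,7): XOR of data positions = 0⊕0⊕0 = 0
Codeword: 1110000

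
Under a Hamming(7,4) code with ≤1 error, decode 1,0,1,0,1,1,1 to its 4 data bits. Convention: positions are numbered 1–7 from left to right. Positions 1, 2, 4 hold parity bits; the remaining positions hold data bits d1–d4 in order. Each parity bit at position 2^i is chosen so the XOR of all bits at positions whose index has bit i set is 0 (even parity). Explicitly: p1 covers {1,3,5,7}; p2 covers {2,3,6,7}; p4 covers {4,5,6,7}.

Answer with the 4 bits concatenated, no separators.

1101

s1 (pos 1,3,5,7): 1⊕1⊕1⊕1 = 0
s2 (pos 2,3,6,7): 0⊕1⊕1⊕1 = 1
s4 (pos 4,5,6,7): 0⊕1⊕1⊕1 = 1
Syndrome s4…s1 = 110 → error at position 6.
Flip position 6: 1010111 → 1010101
Read data bits from positions 3,5,6,7: 1101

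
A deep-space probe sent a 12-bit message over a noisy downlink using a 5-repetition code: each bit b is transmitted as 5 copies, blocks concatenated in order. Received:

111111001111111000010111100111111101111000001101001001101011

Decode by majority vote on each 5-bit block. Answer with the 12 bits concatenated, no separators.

111011110011

Block 1 (11111): 5 ones → 1
Block 2 (10011): 3 ones → 1
Block 3 (11111): 5 ones → 1
Block 4 (00001): 1 one → 0
Block 5 (01111): 4 ones → 1
Block 6 (00111): 3 ones → 1
Block 7 (11110): 4 ones → 1
Block 8 (11110): 4 ones → 1
Block 9 (00001): 1 one → 0
Block 10 (10100): 2 ones → 0
Block 11 (10011): 3 ones → 1
Block 12 (01011): 3 ones → 1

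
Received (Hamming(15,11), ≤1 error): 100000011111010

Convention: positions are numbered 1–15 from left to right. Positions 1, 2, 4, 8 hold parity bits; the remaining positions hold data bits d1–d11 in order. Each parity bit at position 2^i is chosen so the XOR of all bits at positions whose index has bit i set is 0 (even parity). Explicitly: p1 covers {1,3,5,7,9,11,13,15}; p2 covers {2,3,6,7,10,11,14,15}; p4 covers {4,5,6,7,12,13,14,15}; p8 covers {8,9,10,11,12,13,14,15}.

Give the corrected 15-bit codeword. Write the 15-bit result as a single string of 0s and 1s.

101000011111010

s1 (pos 1,3,5,7,9,11,13,15): 1⊕0⊕0⊕0⊕1⊕1⊕0⊕0 = 1
s2 (pos 2,3,6,7,10,11,14,15): 0⊕0⊕0⊕0⊕1⊕1⊕1⊕0 = 1
s4 (pos 4,5,6,7,12,13,14,15): 0⊕0⊕0⊕0⊕1⊕0⊕1⊕0 = 0
s8 (pos 8,9,10,11,12,13,14,15): 1⊕1⊕1⊕1⊕1⊕0⊕1⊕0 = 0
Syndrome s8…s1 = 0011 → error at position 3.
Flip position 3: 100000011111010 → 101000011111010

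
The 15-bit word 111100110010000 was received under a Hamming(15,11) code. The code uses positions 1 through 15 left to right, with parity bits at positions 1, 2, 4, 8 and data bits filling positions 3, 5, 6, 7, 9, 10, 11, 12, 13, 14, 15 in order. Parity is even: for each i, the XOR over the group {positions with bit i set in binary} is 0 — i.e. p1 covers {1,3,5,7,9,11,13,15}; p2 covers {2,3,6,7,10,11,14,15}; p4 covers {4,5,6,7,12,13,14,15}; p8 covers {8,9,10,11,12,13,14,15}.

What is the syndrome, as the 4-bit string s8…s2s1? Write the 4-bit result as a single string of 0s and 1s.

0000

s1 (pos 1,3,5,7,9,11,13,15): 1⊕1⊕0⊕1⊕0⊕1⊕0⊕0 = 0
s2 (pos 2,3,6,7,10,11,14,15): 1⊕1⊕0⊕1⊕0⊕1⊕0⊕0 = 0
s4 (pos 4,5,6,7,12,13,14,15): 1⊕0⊕0⊕1⊕0⊕0⊕0⊕0 = 0
s8 (pos 8,9,10,11,12,13,14,15): 1⊕0⊕0⊕1⊕0⊕0⊕0⊕0 = 0
Syndrome s8…s1 = 0000 → no error.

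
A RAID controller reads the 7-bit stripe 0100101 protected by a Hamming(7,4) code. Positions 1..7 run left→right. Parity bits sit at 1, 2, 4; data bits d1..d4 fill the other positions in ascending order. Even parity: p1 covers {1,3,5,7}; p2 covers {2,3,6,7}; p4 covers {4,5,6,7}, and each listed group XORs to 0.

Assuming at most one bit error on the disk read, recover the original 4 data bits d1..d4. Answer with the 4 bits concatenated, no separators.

0101

s1 (pos 1,3,5,7): 0⊕0⊕1⊕1 = 0
s2 (pos 2,3,6,7): 1⊕0⊕0⊕1 = 0
s4 (pos 4,5,6,7): 0⊕1⊕0⊕1 = 0
Syndrome s4…s1 = 000 → no error.
Read data bits from positions 3,5,6,7: 0101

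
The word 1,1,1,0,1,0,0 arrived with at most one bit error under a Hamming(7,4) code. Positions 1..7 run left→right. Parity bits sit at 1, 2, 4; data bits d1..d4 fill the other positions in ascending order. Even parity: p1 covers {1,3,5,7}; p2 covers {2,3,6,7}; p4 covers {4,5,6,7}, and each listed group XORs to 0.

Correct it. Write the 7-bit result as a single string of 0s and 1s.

1110000

s1 (pos 1,3,5,7): 1⊕1⊕1⊕0 = 1
s2 (pos 2,3,6,7): 1⊕1⊕0⊕0 = 0
s4 (pos 4,5,6,7): 0⊕1⊕0⊕0 = 1
Syndrome s4…s1 = 101 → error at position 5.
Flip position 5: 1110100 → 1110000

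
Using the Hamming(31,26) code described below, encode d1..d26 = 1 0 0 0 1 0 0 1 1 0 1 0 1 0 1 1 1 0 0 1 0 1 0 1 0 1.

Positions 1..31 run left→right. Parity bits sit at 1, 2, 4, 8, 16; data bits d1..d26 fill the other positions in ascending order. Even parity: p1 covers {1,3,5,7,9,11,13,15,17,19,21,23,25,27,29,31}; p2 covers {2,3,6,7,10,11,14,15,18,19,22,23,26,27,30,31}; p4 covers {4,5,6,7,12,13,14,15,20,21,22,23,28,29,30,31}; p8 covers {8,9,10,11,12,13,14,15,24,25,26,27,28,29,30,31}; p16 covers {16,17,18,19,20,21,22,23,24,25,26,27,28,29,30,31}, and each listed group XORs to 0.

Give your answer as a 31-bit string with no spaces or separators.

Place data at non-parity positions: p1 p2 1 p4 0 0 0 p8 1 0 0 1 1 0 1 p16 0 1 0 1 1 1 0 0 1 0 1 0 1 0 1
p1 (pos 1,3,5,7,9,11,13,15,17,19,21,23,25,27,29,31): XOR of data positions = 1⊕0⊕0⊕1⊕0⊕1⊕1⊕0⊕0⊕1⊕0⊕1⊕1⊕1⊕1 = 1
p2 (pos 2,3,6,7,10,11,14,15,18,19,22,23,26,27,30,31): XOR of data positions = 1⊕0⊕0⊕0⊕0⊕0⊕1⊕1⊕0⊕1⊕0⊕0⊕1⊕0⊕1 = 0
p4 (pos 4,5,6,7,12,13,14,15,20,21,22,23,28,29,30,31): XOR of data positions = 0⊕0⊕0⊕1⊕1⊕0⊕1⊕1⊕1⊕1⊕0⊕0⊕1⊕0⊕1 = 0
p8 (pos 8,9,10,11,12,13,14,15,24,25,26,27,28,29,30,31): XOR of data positions = 1⊕0⊕0⊕1⊕1⊕0⊕1⊕0⊕1⊕0⊕1⊕0⊕1⊕0⊕1 = 0
p16 (pos 16,17,18,19,20,21,22,23,24,25,26,27,28,29,30,31): XOR of data positions = 0⊕1⊕0⊕1⊕1⊕1⊕0⊕0⊕1⊕0⊕1⊕0⊕1⊕0⊕1 = 0
Codeword: 1010000010011010010111001010101

1010000010011010010111001010101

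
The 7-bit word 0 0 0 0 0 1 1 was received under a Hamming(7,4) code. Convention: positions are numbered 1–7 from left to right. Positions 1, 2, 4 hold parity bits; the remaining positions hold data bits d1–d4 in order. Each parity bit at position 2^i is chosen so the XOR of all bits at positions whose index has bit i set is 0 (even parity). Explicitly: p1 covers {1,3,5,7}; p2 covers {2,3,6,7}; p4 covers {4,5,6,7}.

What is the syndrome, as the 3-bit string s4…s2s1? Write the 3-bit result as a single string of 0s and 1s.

001

s1 (pos 1,3,5,7): 0⊕0⊕0⊕1 = 1
s2 (pos 2,3,6,7): 0⊕0⊕1⊕1 = 0
s4 (pos 4,5,6,7): 0⊕0⊕1⊕1 = 0
Syndrome s4…s1 = 001 → error at position 1.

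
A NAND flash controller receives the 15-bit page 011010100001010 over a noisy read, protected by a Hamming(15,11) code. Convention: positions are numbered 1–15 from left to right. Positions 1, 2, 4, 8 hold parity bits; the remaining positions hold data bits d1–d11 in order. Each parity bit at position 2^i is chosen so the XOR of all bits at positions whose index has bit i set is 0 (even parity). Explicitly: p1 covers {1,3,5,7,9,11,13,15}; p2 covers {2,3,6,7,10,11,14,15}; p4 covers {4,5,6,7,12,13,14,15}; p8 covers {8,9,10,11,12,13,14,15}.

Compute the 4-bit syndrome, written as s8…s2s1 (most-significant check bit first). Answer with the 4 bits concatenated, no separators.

s1 (pos 1,3,5,7,9,11,13,15): 0⊕1⊕1⊕1⊕0⊕0⊕0⊕0 = 1
s2 (pos 2,3,6,7,10,11,14,15): 1⊕1⊕0⊕1⊕0⊕0⊕1⊕0 = 0
s4 (pos 4,5,6,7,12,13,14,15): 0⊕1⊕0⊕1⊕1⊕0⊕1⊕0 = 0
s8 (pos 8,9,10,11,12,13,14,15): 0⊕0⊕0⊕0⊕1⊕0⊕1⊕0 = 0
Syndrome s8…s1 = 0001 → error at position 1.

0001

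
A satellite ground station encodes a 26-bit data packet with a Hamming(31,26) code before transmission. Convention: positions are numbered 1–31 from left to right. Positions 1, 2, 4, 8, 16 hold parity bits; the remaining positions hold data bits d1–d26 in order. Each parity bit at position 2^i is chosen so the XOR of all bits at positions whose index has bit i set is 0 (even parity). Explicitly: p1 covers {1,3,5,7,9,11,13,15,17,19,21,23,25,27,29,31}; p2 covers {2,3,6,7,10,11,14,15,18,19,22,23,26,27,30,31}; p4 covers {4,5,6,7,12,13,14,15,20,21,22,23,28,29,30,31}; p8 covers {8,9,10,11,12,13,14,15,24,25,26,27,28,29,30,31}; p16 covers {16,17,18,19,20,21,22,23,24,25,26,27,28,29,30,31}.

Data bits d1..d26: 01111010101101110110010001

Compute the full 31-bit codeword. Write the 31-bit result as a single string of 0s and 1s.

Place data at non-parity positions: p1 p2 0 p4 1 1 1 p8 1 0 1 0 1 0 1 p16 1 0 1 1 1 0 1 1 0 0 1 0 0 0 1
p1 (pos 1,3,5,7,9,11,13,15,17,19,21,23,25,27,29,31): XOR of data positions = 0⊕1⊕1⊕1⊕1⊕1⊕1⊕1⊕1⊕1⊕1⊕0⊕1⊕0⊕1 = 0
p2 (pos 2,3,6,7,10,11,14,15,18,19,22,23,26,27,30,31): XOR of data positions = 0⊕1⊕1⊕0⊕1⊕0⊕1⊕0⊕1⊕0⊕1⊕0⊕1⊕0⊕1 = 0
p4 (pos 4,5,6,7,12,13,14,15,20,21,22,23,28,29,30,31): XOR of data positions = 1⊕1⊕1⊕0⊕1⊕0⊕1⊕1⊕1⊕0⊕1⊕0⊕0⊕0⊕1 = 1
p8 (pos 8,9,10,11,12,13,14,15,24,25,26,27,28,29,30,31): XOR of data positions = 1⊕0⊕1⊕0⊕1⊕0⊕1⊕1⊕0⊕0⊕1⊕0⊕0⊕0⊕1 = 1
p16 (pos 16,17,18,19,20,21,22,23,24,25,26,27,28,29,30,31): XOR of data positions = 1⊕0⊕1⊕1⊕1⊕0⊕1⊕1⊕0⊕0⊕1⊕0⊕0⊕0⊕1 = 0
Codeword: 0001111110101010101110110010001

0001111110101010101110110010001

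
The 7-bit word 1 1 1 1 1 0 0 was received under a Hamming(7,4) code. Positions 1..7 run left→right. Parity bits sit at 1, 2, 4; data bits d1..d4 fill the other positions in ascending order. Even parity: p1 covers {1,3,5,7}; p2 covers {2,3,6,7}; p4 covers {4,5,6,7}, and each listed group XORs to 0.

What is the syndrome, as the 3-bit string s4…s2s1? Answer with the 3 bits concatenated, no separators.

s1 (pos 1,3,5,7): 1⊕1⊕1⊕0 = 1
s2 (pos 2,3,6,7): 1⊕1⊕0⊕0 = 0
s4 (pos 4,5,6,7): 1⊕1⊕0⊕0 = 0
Syndrome s4…s1 = 001 → error at position 1.

001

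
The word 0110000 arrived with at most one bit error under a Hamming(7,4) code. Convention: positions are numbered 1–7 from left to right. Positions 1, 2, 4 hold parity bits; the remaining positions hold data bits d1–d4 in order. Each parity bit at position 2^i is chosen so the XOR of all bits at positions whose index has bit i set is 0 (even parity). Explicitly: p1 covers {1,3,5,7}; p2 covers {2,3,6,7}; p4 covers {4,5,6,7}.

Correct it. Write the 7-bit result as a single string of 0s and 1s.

1110000

s1 (pos 1,3,5,7): 0⊕1⊕0⊕0 = 1
s2 (pos 2,3,6,7): 1⊕1⊕0⊕0 = 0
s4 (pos 4,5,6,7): 0⊕0⊕0⊕0 = 0
Syndrome s4…s1 = 001 → error at position 1.
Flip position 1: 0110000 → 1110000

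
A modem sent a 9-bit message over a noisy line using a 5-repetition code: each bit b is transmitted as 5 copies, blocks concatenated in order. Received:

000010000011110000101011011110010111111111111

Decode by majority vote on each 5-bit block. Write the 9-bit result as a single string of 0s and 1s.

001011111

Block 1 (00001): 1 one → 0
Block 2 (00000): 0 ones → 0
Block 3 (11110): 4 ones → 1
Block 4 (00010): 1 one → 0
Block 5 (10110): 3 ones → 1
Block 6 (11110): 4 ones → 1
Block 7 (01011): 3 ones → 1
Block 8 (11111): 5 ones → 1
Block 9 (11111): 5 ones → 1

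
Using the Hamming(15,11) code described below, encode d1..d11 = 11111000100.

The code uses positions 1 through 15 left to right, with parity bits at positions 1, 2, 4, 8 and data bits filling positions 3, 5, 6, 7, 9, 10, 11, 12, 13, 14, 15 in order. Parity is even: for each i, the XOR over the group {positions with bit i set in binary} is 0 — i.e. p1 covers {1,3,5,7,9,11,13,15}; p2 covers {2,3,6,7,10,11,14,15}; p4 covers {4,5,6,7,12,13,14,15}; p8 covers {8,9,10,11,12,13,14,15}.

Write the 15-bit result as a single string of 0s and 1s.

111011101000100

Place data at non-parity positions: p1 p2 1 p4 1 1 1 p8 1 0 0 0 1 0 0
p1 (pos 1,3,5,7,9,11,13,15): XOR of data positions = 1⊕1⊕1⊕1⊕0⊕1⊕0 = 1
p2 (pos 2,3,6,7,10,11,14,15): XOR of data positions = 1⊕1⊕1⊕0⊕0⊕0⊕0 = 1
p4 (pos 4,5,6,7,12,13,14,15): XOR of data positions = 1⊕1⊕1⊕0⊕1⊕0⊕0 = 0
p8 (pos 8,9,10,11,12,13,14,15): XOR of data positions = 1⊕0⊕0⊕0⊕1⊕0⊕0 = 0
Codeword: 111011101000100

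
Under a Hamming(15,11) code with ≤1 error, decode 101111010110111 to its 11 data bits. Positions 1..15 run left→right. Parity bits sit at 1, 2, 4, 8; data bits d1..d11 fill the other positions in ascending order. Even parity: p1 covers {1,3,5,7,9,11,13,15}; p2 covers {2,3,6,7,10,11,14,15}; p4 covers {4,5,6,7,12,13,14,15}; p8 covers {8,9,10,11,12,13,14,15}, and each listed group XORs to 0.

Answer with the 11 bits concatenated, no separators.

s1 (pos 1,3,5,7,9,11,13,15): 1⊕1⊕1⊕0⊕0⊕1⊕1⊕1 = 0
s2 (pos 2,3,6,7,10,11,14,15): 0⊕1⊕1⊕0⊕1⊕1⊕1⊕1 = 0
s4 (pos 4,5,6,7,12,13,14,15): 1⊕1⊕1⊕0⊕0⊕1⊕1⊕1 = 0
s8 (pos 8,9,10,11,12,13,14,15): 1⊕0⊕1⊕1⊕0⊕1⊕1⊕1 = 0
Syndrome s8…s1 = 0000 → no error.
Read data bits from positions 3,5,6,7,9,10,11,12,13,14,15: 11100110111

11100110111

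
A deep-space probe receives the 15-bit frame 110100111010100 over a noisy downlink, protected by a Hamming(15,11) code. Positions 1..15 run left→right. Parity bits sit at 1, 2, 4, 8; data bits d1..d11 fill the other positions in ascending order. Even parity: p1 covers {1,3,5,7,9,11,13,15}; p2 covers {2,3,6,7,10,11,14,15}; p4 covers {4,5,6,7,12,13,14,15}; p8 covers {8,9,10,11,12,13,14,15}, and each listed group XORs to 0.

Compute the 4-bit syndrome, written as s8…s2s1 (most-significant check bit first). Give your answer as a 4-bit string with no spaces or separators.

0111

s1 (pos 1,3,5,7,9,11,13,15): 1⊕0⊕0⊕1⊕1⊕1⊕1⊕0 = 1
s2 (pos 2,3,6,7,10,11,14,15): 1⊕0⊕0⊕1⊕0⊕1⊕0⊕0 = 1
s4 (pos 4,5,6,7,12,13,14,15): 1⊕0⊕0⊕1⊕0⊕1⊕0⊕0 = 1
s8 (pos 8,9,10,11,12,13,14,15): 1⊕1⊕0⊕1⊕0⊕1⊕0⊕0 = 0
Syndrome s8…s1 = 0111 → error at position 7.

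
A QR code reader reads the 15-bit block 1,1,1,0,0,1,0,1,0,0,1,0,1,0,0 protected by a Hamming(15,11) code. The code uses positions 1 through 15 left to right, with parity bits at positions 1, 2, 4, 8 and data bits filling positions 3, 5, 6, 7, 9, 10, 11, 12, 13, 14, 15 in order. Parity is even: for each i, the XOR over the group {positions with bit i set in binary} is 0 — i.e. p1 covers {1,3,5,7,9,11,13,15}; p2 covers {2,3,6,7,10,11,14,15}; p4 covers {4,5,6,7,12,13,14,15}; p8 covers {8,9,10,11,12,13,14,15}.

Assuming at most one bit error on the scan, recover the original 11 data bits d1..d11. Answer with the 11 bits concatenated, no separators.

s1 (pos 1,3,5,7,9,11,13,15): 1⊕1⊕0⊕0⊕0⊕1⊕1⊕0 = 0
s2 (pos 2,3,6,7,10,11,14,15): 1⊕1⊕1⊕0⊕0⊕1⊕0⊕0 = 0
s4 (pos 4,5,6,7,12,13,14,15): 0⊕0⊕1⊕0⊕0⊕1⊕0⊕0 = 0
s8 (pos 8,9,10,11,12,13,14,15): 1⊕0⊕0⊕1⊕0⊕1⊕0⊕0 = 1
Syndrome s8…s1 = 1000 → error at position 8.
Flip position 8: 111001010010100 → 111001000010100
Read data bits from positions 3,5,6,7,9,10,11,12,13,14,15: 10100010100

10100010100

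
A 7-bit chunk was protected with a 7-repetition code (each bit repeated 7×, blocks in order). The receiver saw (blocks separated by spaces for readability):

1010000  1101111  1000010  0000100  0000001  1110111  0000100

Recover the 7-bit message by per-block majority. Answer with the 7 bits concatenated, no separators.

0100010

Block 1 (1010000): 2 ones → 0
Block 2 (1101111): 6 ones → 1
Block 3 (1000010): 2 ones → 0
Block 4 (0000100): 1 one → 0
Block 5 (0000001): 1 one → 0
Block 6 (1110111): 6 ones → 1
Block 7 (0000100): 1 one → 0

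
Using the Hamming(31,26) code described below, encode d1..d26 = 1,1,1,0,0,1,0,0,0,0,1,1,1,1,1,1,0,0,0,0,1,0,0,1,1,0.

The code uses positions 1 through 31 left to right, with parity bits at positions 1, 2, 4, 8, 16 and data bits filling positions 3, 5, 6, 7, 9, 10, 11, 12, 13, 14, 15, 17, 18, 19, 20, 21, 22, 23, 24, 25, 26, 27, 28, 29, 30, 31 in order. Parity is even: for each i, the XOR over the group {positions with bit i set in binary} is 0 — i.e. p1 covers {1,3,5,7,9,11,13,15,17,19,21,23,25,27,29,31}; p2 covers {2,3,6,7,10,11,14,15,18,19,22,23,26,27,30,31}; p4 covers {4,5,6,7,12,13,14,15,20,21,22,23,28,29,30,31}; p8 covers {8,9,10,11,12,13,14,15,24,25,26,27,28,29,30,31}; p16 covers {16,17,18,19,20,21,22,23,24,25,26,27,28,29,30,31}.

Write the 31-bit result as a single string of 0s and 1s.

1011110101000010111110000100110

Place data at non-parity positions: p1 p2 1 p4 1 1 0 p8 0 1 0 0 0 0 1 p16 1 1 1 1 1 0 0 0 0 1 0 0 1 1 0
p1 (pos 1,3,5,7,9,11,13,15,17,19,21,23,25,27,29,31): XOR of data positions = 1⊕1⊕0⊕0⊕0⊕0⊕1⊕1⊕1⊕1⊕0⊕0⊕0⊕1⊕0 = 1
p2 (pos 2,3,6,7,10,11,14,15,18,19,22,23,26,27,30,31): XOR of data positions = 1⊕1⊕0⊕1⊕0⊕0⊕1⊕1⊕1⊕0⊕0⊕1⊕0⊕1⊕0 = 0
p4 (pos 4,5,6,7,12,13,14,15,20,21,22,23,28,29,30,31): XOR of data positions = 1⊕1⊕0⊕0⊕0⊕0⊕1⊕1⊕1⊕0⊕0⊕0⊕1⊕1⊕0 = 1
p8 (pos 8,9,10,11,12,13,14,15,24,25,26,27,28,29,30,31): XOR of data positions = 0⊕1⊕0⊕0⊕0⊕0⊕1⊕0⊕0⊕1⊕0⊕0⊕1⊕1⊕0 = 1
p16 (pos 16,17,18,19,20,21,22,23,24,25,26,27,28,29,30,31): XOR of data positions = 1⊕1⊕1⊕1⊕1⊕0⊕0⊕0⊕0⊕1⊕0⊕0⊕1⊕1⊕0 = 0
Codeword: 1011110101000010111110000100110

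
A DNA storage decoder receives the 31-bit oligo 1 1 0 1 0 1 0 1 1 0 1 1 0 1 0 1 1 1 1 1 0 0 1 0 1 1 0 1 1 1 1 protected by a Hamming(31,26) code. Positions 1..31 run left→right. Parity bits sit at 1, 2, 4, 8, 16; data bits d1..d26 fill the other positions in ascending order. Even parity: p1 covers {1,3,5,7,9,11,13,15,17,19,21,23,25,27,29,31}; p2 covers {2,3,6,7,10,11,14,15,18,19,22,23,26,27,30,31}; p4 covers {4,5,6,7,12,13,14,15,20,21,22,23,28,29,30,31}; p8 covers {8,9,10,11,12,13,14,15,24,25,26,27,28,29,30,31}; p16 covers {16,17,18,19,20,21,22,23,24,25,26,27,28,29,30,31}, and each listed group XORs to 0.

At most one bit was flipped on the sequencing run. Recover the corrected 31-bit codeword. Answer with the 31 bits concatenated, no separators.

1101010100110101111100101101111

s1 (pos 1,3,5,7,9,11,13,15,17,19,21,23,25,27,29,31): 1⊕0⊕0⊕0⊕1⊕1⊕0⊕0⊕1⊕1⊕0⊕1⊕1⊕0⊕1⊕1 = 1
s2 (pos 2,3,6,7,10,11,14,15,18,19,22,23,26,27,30,31): 1⊕0⊕1⊕0⊕0⊕1⊕1⊕0⊕1⊕1⊕0⊕1⊕1⊕0⊕1⊕1 = 0
s4 (pos 4,5,6,7,12,13,14,15,20,21,22,23,28,29,30,31): 1⊕0⊕1⊕0⊕1⊕0⊕1⊕0⊕1⊕0⊕0⊕1⊕1⊕1⊕1⊕1 = 0
s8 (pos 8,9,10,11,12,13,14,15,24,25,26,27,28,29,30,31): 1⊕1⊕0⊕1⊕1⊕0⊕1⊕0⊕0⊕1⊕1⊕0⊕1⊕1⊕1⊕1 = 1
s16 (pos 16,17,18,19,20,21,22,23,24,25,26,27,28,29,30,31): 1⊕1⊕1⊕1⊕1⊕0⊕0⊕1⊕0⊕1⊕1⊕0⊕1⊕1⊕1⊕1 = 0
Syndrome s16…s1 = 01001 → error at position 9.
Flip position 9: 1101010110110101111100101101111 → 1101010100110101111100101101111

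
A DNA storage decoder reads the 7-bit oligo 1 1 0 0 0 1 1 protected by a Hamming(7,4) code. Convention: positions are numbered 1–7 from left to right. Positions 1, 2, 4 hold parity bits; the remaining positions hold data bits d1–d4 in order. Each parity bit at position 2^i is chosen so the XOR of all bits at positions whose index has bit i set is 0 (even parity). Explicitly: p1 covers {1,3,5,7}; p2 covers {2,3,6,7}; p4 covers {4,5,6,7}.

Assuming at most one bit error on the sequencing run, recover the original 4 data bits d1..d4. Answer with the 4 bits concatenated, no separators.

0011

s1 (pos 1,3,5,7): 1⊕0⊕0⊕1 = 0
s2 (pos 2,3,6,7): 1⊕0⊕1⊕1 = 1
s4 (pos 4,5,6,7): 0⊕0⊕1⊕1 = 0
Syndrome s4…s1 = 010 → error at position 2.
Flip position 2: 1100011 → 1000011
Read data bits from positions 3,5,6,7: 0011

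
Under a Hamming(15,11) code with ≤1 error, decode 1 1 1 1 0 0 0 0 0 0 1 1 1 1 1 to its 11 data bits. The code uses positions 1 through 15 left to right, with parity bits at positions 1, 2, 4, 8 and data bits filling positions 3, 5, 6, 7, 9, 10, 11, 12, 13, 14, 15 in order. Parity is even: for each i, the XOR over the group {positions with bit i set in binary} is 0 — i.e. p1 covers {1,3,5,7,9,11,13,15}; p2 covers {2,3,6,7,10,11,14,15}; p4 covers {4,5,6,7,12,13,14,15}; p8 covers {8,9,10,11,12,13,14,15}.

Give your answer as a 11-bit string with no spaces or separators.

10000011110

s1 (pos 1,3,5,7,9,11,13,15): 1⊕1⊕0⊕0⊕0⊕1⊕1⊕1 = 1
s2 (pos 2,3,6,7,10,11,14,15): 1⊕1⊕0⊕0⊕0⊕1⊕1⊕1 = 1
s4 (pos 4,5,6,7,12,13,14,15): 1⊕0⊕0⊕0⊕1⊕1⊕1⊕1 = 1
s8 (pos 8,9,10,11,12,13,14,15): 0⊕0⊕0⊕1⊕1⊕1⊕1⊕1 = 1
Syndrome s8…s1 = 1111 → error at position 15.
Flip position 15: 111100000011111 → 111100000011110
Read data bits from positions 3,5,6,7,9,10,11,12,13,14,15: 10000011110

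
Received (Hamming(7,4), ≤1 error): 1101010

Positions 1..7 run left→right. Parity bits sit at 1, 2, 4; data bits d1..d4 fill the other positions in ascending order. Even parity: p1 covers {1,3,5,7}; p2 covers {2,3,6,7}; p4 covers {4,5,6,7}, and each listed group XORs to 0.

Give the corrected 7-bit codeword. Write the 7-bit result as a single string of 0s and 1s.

0101010

s1 (pos 1,3,5,7): 1⊕0⊕0⊕0 = 1
s2 (pos 2,3,6,7): 1⊕0⊕1⊕0 = 0
s4 (pos 4,5,6,7): 1⊕0⊕1⊕0 = 0
Syndrome s4…s1 = 001 → error at position 1.
Flip position 1: 1101010 → 0101010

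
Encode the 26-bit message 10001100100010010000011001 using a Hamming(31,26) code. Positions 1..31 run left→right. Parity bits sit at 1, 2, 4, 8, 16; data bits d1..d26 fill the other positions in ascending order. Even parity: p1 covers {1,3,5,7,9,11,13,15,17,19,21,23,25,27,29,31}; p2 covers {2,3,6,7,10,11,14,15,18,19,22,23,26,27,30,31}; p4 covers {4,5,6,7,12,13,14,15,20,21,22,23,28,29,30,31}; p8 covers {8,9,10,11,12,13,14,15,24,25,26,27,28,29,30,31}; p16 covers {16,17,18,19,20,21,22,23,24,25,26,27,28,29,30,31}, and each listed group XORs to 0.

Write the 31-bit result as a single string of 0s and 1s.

0110000011001001010010000011001

Place data at non-parity positions: p1 p2 1 p4 0 0 0 p8 1 1 0 0 1 0 0 p16 0 1 0 0 1 0 0 0 0 0 1 1 0 0 1
p1 (pos 1,3,5,7,9,11,13,15,17,19,21,23,25,27,29,31): XOR of data positions = 1⊕0⊕0⊕1⊕0⊕1⊕0⊕0⊕0⊕1⊕0⊕0⊕1⊕0⊕1 = 0
p2 (pos 2,3,6,7,10,11,14,15,18,19,22,23,26,27,30,31): XOR of data positions = 1⊕0⊕0⊕1⊕0⊕0⊕0⊕1⊕0⊕0⊕0⊕0⊕1⊕0⊕1 = 1
p4 (pos 4,5,6,7,12,13,14,15,20,21,22,23,28,29,30,31): XOR of data positions = 0⊕0⊕0⊕0⊕1⊕0⊕0⊕0⊕1⊕0⊕0⊕1⊕0⊕0⊕1 = 0
p8 (pos 8,9,10,11,12,13,14,15,24,25,26,27,28,29,30,31): XOR of data positions = 1⊕1⊕0⊕0⊕1⊕0⊕0⊕0⊕0⊕0⊕1⊕1⊕0⊕0⊕1 = 0
p16 (pos 16,17,18,19,20,21,22,23,24,25,26,27,28,29,30,31): XOR of data positions = 0⊕1⊕0⊕0⊕1⊕0⊕0⊕0⊕0⊕0⊕1⊕1⊕0⊕0⊕1 = 1
Codeword: 0110000011001001010010000011001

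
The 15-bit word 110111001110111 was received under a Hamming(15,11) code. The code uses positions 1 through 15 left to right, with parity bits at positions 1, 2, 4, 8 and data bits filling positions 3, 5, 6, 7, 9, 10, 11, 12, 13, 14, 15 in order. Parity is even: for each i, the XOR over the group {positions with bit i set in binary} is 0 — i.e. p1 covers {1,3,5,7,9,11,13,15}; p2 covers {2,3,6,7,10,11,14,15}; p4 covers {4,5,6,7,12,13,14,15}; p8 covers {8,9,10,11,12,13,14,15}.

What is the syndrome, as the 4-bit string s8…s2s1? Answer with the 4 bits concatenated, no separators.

0000

s1 (pos 1,3,5,7,9,11,13,15): 1⊕0⊕1⊕0⊕1⊕1⊕1⊕1 = 0
s2 (pos 2,3,6,7,10,11,14,15): 1⊕0⊕1⊕0⊕1⊕1⊕1⊕1 = 0
s4 (pos 4,5,6,7,12,13,14,15): 1⊕1⊕1⊕0⊕0⊕1⊕1⊕1 = 0
s8 (pos 8,9,10,11,12,13,14,15): 0⊕1⊕1⊕1⊕0⊕1⊕1⊕1 = 0
Syndrome s8…s1 = 0000 → no error.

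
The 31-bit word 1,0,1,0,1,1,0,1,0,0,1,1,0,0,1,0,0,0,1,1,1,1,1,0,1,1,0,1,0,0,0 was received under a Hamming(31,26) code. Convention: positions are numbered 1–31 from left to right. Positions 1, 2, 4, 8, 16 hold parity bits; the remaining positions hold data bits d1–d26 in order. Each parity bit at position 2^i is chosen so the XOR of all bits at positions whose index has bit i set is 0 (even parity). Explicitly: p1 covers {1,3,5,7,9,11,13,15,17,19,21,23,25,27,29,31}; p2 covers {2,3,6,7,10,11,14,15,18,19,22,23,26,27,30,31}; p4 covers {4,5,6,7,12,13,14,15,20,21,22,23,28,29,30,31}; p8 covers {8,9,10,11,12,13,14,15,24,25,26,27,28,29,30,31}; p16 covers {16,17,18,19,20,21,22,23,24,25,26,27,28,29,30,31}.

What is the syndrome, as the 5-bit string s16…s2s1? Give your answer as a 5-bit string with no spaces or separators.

01101

s1 (pos 1,3,5,7,9,11,13,15,17,19,21,23,25,27,29,31): 1⊕1⊕1⊕0⊕0⊕1⊕0⊕1⊕0⊕1⊕1⊕1⊕1⊕0⊕0⊕0 = 1
s2 (pos 2,3,6,7,10,11,14,15,18,19,22,23,26,27,30,31): 0⊕1⊕1⊕0⊕0⊕1⊕0⊕1⊕0⊕1⊕1⊕1⊕1⊕0⊕0⊕0 = 0
s4 (pos 4,5,6,7,12,13,14,15,20,21,22,23,28,29,30,31): 0⊕1⊕1⊕0⊕1⊕0⊕0⊕1⊕1⊕1⊕1⊕1⊕1⊕0⊕0⊕0 = 1
s8 (pos 8,9,10,11,12,13,14,15,24,25,26,27,28,29,30,31): 1⊕0⊕0⊕1⊕1⊕0⊕0⊕1⊕0⊕1⊕1⊕0⊕1⊕0⊕0⊕0 = 1
s16 (pos 16,17,18,19,20,21,22,23,24,25,26,27,28,29,30,31): 0⊕0⊕0⊕1⊕1⊕1⊕1⊕1⊕0⊕1⊕1⊕0⊕1⊕0⊕0⊕0 = 0
Syndrome s16…s1 = 01101 → error at position 13.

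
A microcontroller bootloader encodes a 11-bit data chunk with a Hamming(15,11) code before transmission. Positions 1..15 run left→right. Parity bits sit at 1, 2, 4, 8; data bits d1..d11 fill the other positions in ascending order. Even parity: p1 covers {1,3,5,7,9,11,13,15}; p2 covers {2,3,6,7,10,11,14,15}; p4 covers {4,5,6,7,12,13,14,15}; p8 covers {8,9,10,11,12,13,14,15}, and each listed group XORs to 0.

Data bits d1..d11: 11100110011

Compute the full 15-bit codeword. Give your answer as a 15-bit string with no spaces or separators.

001011000110011

Place data at non-parity positions: p1 p2 1 p4 1 1 0 p8 0 1 1 0 0 1 1
p1 (pos 1,3,5,7,9,11,13,15): XOR of data positions = 1⊕1⊕0⊕0⊕1⊕0⊕1 = 0
p2 (pos 2,3,6,7,10,11,14,15): XOR of data positions = 1⊕1⊕0⊕1⊕1⊕1⊕1 = 0
p4 (pos 4,5,6,7,12,13,14,15): XOR of data positions = 1⊕1⊕0⊕0⊕0⊕1⊕1 = 0
p8 (pos 8,9,10,11,12,13,14,15): XOR of data positions = 0⊕1⊕1⊕0⊕0⊕1⊕1 = 0
Codeword: 001011000110011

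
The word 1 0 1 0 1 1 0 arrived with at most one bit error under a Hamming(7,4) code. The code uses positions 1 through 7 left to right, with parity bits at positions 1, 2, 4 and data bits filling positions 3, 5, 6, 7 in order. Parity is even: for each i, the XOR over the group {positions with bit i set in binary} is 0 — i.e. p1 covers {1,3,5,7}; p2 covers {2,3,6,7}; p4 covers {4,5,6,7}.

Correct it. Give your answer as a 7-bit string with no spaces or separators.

0010110

s1 (pos 1,3,5,7): 1⊕1⊕1⊕0 = 1
s2 (pos 2,3,6,7): 0⊕1⊕1⊕0 = 0
s4 (pos 4,5,6,7): 0⊕1⊕1⊕0 = 0
Syndrome s4…s1 = 001 → error at position 1.
Flip position 1: 1010110 → 0010110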